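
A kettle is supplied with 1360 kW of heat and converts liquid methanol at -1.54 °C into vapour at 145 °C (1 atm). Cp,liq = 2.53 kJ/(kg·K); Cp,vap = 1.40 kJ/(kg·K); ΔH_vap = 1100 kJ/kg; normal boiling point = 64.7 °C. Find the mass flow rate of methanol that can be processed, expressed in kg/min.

ṁ = 59.1 kg/min

Δh = 2.53×(64.7−-1.54) + 1100 + 1.40×(145−64.7) = 1380 kJ/kg
Q = 1360 kW = 1360 kJ/s = 81600 kJ/min
ṁ = Q/Δh = 81600 / 1380 = 59.13 kg/min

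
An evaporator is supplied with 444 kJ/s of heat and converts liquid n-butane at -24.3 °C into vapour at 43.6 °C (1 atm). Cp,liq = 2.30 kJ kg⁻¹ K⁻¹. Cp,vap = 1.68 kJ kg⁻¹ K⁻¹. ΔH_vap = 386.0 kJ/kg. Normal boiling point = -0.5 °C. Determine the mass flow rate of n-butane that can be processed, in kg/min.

ṁ = 51.7 kg/min

Δh = 2.30×(-0.5−-24.3) + 386.0 + 1.68×(43.6−-0.5) = 514.83 kJ/kg
Q = 444 kJ/s = 444 kJ/s = 26640 kJ/min
ṁ = Q/Δh = 26640 / 514.83 = 51.745 kg/min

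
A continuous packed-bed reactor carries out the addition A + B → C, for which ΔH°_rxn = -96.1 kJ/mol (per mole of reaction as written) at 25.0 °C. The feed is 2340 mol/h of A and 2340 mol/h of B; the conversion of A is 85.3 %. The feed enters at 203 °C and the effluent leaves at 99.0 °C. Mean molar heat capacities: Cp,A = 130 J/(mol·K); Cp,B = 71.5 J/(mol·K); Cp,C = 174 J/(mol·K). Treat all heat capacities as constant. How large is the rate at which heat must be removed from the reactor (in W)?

Extent of reaction ξ = 0.853 × 2340 = 1996 mol/h
Reaction term: ξ·ΔH°_rxn = 1996 × -96.1 = -191820 kJ/h
Sensible, feed 203→25 °C: -83929 kJ/h
Outlet flows (mol/h): A 343.98, B 343.98, C 1996
Sensible, products 25→99.0 °C: 30830 kJ/h
Q = ΔH = -244920 kJ/h = -68.032 kW
Heat removed = 68032 W

Q_out = 68000 W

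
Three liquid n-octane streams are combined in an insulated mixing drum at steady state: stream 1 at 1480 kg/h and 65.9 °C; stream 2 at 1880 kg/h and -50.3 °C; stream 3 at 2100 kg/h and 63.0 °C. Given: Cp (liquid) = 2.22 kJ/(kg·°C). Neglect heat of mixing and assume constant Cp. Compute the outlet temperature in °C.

No heat crosses the boundary, so H_out = H_in.
T_out = Σ ṁᵢCp,ᵢTᵢ / Σ ṁᵢCp,ᵢ
      = 300290 / 12121 = 24.774 °C

T_out = 24.8 °C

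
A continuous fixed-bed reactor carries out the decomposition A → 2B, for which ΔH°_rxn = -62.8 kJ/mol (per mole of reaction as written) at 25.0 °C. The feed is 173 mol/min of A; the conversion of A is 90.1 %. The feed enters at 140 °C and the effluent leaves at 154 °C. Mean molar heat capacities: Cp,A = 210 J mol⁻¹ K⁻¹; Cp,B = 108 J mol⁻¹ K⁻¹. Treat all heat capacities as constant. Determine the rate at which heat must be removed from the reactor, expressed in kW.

Q_out = 153 kW

Extent of reaction ξ = 0.901 × 173 = 155.87 mol/min
Reaction term: ξ·ΔH°_rxn = 155.87 × -62.8 = -9788.8 kJ/min
Sensible, feed 140→25 °C: -4177.9 kJ/min
Outlet flows (mol/min): A 17.127, B 311.75
Sensible, products 25→154 °C: 4807.2 kJ/min
Q = ΔH = -9159.6 kJ/min = -152.66 kW
Heat removed = 152.66 kW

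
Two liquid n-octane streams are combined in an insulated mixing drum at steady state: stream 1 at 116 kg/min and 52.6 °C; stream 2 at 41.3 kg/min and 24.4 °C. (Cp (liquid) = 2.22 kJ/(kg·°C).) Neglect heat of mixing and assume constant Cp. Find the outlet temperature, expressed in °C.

T_out = 45.2 °C

No heat crosses the boundary, so H_out = H_in.
Σ ṁᵢCp,ᵢTᵢ = 116×2.22×52.6 + 41.3×2.22×24.4 = 15783
Σ ṁᵢCp,ᵢ = 116×2.22 + 41.3×2.22 = 349.21
T_out = 15783 / 349.21 = 45.196 °C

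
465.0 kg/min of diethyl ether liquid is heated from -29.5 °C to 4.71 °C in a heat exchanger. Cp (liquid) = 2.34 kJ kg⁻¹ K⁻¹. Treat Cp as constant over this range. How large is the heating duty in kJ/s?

Q = ṁ·Cp·ΔT = 465.0 × 2.34 × (4.71 − -29.5) = 37224 kJ/min
Converting: 37224 / 60 s = 620.4 kW

Q = 620 kJ/s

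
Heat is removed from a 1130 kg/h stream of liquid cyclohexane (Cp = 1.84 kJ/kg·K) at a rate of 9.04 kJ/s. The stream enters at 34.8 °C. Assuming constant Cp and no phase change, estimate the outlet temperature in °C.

Q = 9.04 kJ/s = 32544 kJ/h
ΔT = Q/(ṁ·Cp) = 32544/(1130×1.84) = 15.652 K
T_out = 34.8 − 15.652 = 19.148 °C

T_out = 19.1 °C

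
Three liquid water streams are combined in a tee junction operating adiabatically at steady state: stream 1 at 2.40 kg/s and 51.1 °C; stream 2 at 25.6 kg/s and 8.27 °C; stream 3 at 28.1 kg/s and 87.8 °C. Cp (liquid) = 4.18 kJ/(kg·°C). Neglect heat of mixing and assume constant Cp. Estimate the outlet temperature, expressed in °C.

T_out = 49.9 °C

Adiabatic, steady state ⇒ Σ ṁᵢCp,ᵢ(T_out − Tᵢ) = 0
Σ ṁᵢCp,ᵢTᵢ = 2.40×4.18×51.1 + 25.6×4.18×8.27 + 28.1×4.18×87.8 = 11710
Σ ṁᵢCp,ᵢ = 2.40×4.18 + 25.6×4.18 + 28.1×4.18 = 234.5
T_out = 11710 / 234.5 = 49.938 °C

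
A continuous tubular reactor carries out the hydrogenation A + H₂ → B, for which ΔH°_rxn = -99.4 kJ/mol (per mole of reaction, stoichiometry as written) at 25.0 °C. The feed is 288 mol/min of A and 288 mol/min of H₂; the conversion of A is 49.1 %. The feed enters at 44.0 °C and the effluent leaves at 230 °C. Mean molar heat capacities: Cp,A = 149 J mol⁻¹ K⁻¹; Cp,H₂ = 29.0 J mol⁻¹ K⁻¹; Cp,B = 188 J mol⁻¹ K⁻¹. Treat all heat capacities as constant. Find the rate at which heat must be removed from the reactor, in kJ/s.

Extent of reaction ξ = 0.491 × 288 = 141.41 mol/min
Reaction term: ξ·ΔH°_rxn = 141.41 × -99.4 = -14056 kJ/min
Sensible, feed 44.0→25 °C: -974.02 kJ/min
Outlet flows (mol/min): A 146.59, H₂ 146.59, B 141.41
Sensible, products 25→230 °C: 10799 kJ/min
Q = ΔH = -4231 kJ/min = -70.516 kW
Heat removed = 70.516 kJ/s

Q_out = 70.5 kJ/s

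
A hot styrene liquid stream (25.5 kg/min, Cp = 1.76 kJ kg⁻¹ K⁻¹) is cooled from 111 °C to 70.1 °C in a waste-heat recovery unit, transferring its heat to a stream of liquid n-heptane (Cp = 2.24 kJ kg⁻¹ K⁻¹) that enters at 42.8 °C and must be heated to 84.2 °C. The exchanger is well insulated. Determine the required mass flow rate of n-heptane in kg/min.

Heat released by hot stream: Q = 25.5 × 1.76 × (111 − 70.1) = 1835.6 kJ/min
Energy balance on cold side (adiabatic exchanger): Q = ṁ_c·Cp_c·(T_c,out − T_c,in)
ṁ_c = 1835.6 / [2.24 × (84.2 − 42.8)] = 19.794 kg/min

ṁ_c = 19.8 kg/min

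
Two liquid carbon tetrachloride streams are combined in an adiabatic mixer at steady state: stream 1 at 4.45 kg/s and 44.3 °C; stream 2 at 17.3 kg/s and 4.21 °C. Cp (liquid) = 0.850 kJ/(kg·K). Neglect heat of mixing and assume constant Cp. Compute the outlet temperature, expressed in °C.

Energy balance with Q = 0: Σ ṁᵢCp,ᵢ(T_out − Tᵢ) = 0
T_out = Σ ṁᵢCp,ᵢTᵢ / Σ ṁᵢCp,ᵢ
      = 229.47 / 18.488 = 12.412 °C

T_out = 12.4 °C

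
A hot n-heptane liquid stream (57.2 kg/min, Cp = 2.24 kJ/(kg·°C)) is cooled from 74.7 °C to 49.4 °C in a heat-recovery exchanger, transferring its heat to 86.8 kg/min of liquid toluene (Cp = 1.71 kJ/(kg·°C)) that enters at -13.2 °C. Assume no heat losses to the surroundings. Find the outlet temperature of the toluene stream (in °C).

Heat released by hot stream: Q = 57.2 × 2.24 × (74.7 − 49.4) = 3241.6 kJ/min
Energy balance on cold side (adiabatic exchanger): Q = ṁ_c·Cp_c·(T_c,out − T_c,in)
T_c,out = -13.2 + 3241.6/(86.8 × 1.71) = 8.6398 °C

T_c,out = 8.64 °C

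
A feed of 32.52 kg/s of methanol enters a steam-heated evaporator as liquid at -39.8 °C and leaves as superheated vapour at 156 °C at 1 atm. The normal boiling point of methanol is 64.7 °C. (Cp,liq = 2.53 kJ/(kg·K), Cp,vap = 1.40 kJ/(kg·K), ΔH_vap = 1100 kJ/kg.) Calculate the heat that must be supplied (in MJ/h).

liquid -39.8→64.7 °C: 264.38 kJ/kg
vaporisation at 64.7 °C: 1100 kJ/kg
vapour 64.7→156 °C: 127.82 kJ/kg
Δh = 264.38 + 1100 + 127.82 = 1492.2 kJ/kg
Q = ṁ·Δh = 32.52 kg/s × 1492.2 kJ/kg = 48527 kJ/s
|Q| = 48527 kW = 174700 MJ/h

Q = 175000 MJ/h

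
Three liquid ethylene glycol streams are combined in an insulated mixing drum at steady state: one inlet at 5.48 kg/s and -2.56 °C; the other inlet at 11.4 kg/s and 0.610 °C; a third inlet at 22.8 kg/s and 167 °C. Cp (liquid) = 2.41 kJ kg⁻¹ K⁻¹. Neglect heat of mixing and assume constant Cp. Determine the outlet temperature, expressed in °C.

Adiabatic, steady state ⇒ Σ ṁᵢCp,ᵢ(T_out − Tᵢ) = 0
T_out = Σ ṁᵢCp,ᵢTᵢ / Σ ṁᵢCp,ᵢ
      = 9159.3 / 95.629 = 95.779 °C

T_out = 95.8 °C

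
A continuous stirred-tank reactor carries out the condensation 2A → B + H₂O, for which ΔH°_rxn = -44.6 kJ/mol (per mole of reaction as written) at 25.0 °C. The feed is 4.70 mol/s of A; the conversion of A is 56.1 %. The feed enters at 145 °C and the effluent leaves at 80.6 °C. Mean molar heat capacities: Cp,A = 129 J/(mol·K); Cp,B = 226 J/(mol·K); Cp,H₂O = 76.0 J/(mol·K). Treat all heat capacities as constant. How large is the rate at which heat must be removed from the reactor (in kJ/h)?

Extent of reaction ξ = 0.561 × 4.70 / 2 = 1.3184 mol/s
Reaction term: ξ·ΔH°_rxn = 1.3184 × -44.6 = -58.798 kJ/s
Sensible, feed 145→25 °C: -72.756 kJ/s
Outlet flows (mol/s): A 2.0633, B 1.3184, H₂O 1.3184
Sensible, products 25→80.6 °C: 36.935 kJ/s
Q = ΔH = -94.619 kJ/s = -94.619 kW
Heat removed = 340630 kJ/h

Q_out = 341000 kJ/h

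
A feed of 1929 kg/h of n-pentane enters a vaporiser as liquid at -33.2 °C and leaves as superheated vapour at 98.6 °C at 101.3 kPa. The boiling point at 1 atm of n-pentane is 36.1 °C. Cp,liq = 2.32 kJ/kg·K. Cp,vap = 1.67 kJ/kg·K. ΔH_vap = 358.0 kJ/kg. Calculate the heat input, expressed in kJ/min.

Q = 20000 kJ/min

liquid -33.2→36.1 °C: 160.78 kJ/kg
vaporisation at 36.1 °C: 358 kJ/kg
vapour 36.1→98.6 °C: 104.37 kJ/kg
Δh = 160.78 + 358 + 104.37 = 623.15 kJ/kg
Q = ṁ·Δh = 1929 kg/h × 623.15 kJ/kg = 1.2021e+06 kJ/h
|Q| = 333.91 kW = 20034 kJ/min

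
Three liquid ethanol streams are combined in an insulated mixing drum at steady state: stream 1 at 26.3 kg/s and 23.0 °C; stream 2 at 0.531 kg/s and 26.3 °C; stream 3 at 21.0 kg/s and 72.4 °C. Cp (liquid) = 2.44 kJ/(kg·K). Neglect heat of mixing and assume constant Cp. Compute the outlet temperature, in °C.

T_out = 44.7 °C

No heat crosses the boundary, so H_out = H_in.
Σ ṁᵢCp,ᵢTᵢ = 26.3×2.44×23.0 + 0.531×2.44×26.3 + 21.0×2.44×72.4 = 5219.8
Σ ṁᵢCp,ᵢ = 26.3×2.44 + 0.531×2.44 + 21.0×2.44 = 116.71
T_out = 5219.8 / 116.71 = 44.725 °C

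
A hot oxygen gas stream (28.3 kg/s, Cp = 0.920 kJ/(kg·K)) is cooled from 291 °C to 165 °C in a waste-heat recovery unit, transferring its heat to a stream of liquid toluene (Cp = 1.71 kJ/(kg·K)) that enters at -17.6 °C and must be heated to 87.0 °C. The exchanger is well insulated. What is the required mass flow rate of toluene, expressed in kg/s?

ṁ_c = 18.3 kg/s

Heat released by hot stream: Q = 28.3 × 0.920 × (291 − 165) = 3280.5 kJ/s
Energy balance on cold side (adiabatic exchanger): Q = ṁ_c·Cp_c·(T_c,out − T_c,in)
ṁ_c = 3280.5 / [1.71 × (87.0 − -17.6)] = 18.341 kg/s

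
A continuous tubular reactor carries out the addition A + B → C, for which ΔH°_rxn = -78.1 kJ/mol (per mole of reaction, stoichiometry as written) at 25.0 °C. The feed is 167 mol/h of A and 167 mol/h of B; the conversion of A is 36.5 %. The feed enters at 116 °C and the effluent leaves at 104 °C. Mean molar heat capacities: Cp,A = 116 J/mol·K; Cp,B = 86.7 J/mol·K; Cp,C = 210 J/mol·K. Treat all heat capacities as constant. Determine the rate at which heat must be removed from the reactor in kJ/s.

Q_out = 1.43 kJ/s

Extent of reaction ξ = 0.365 × 167 = 60.955 mol/h
Reaction term: ξ·ΔH°_rxn = 60.955 × -78.1 = -4760.6 kJ/h
Sensible, feed 116→25 °C: -3080.4 kJ/h
Outlet flows (mol/h): A 106.05, B 106.05, C 60.955
Sensible, products 25→104 °C: 2709.4 kJ/h
Q = ΔH = -5131.6 kJ/h = -1.4255 kW
Heat removed = 1.4255 kJ/s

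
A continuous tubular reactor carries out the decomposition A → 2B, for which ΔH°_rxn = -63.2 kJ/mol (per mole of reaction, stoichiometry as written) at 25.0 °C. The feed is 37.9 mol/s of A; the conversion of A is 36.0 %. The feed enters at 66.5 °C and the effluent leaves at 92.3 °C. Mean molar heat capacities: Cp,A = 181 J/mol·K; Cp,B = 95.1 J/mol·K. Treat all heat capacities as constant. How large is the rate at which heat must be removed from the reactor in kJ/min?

Q_out = 40600 kJ/min

Extent of reaction ξ = 0.360 × 37.9 = 13.644 mol/s
Reaction term: ξ·ΔH°_rxn = 13.644 × -63.2 = -862.3 kJ/s
Sensible, feed 66.5→25 °C: -284.69 kJ/s
Outlet flows (mol/s): A 24.256, B 27.288
Sensible, products 25→92.3 °C: 470.12 kJ/s
Q = ΔH = -676.87 kJ/s = -676.87 kW
Heat removed = 40612 kJ/min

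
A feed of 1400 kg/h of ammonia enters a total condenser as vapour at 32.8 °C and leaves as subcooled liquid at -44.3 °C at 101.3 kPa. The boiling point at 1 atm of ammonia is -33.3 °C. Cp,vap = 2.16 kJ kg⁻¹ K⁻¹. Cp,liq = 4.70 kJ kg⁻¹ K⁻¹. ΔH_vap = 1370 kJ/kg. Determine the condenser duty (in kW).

vapour 32.8→-33.3 °C: -142.78 kJ/kg
condensation at -33.3 °C: -1370 kJ/kg
liquid -33.3→-44.3 °C: -51.7 kJ/kg
Δh = -142.78 + -1370 + -51.7 = -1564.5 kJ/kg
Q = ṁ·Δh = 1400 kg/h × -1564.5 kJ/kg = -2.1903e+06 kJ/h
|Q| = 608.41 kW

Q_c = 608 kW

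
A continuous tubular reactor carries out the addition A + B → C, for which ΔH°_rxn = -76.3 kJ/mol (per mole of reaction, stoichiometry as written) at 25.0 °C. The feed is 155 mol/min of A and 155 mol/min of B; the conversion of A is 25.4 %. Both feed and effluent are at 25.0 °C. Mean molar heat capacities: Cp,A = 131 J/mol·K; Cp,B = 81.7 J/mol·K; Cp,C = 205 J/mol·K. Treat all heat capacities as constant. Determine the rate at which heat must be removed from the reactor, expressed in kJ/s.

Extent of reaction ξ = 0.254 × 155 = 39.37 mol/min
Reaction term: ξ·ΔH°_rxn = 39.37 × -76.3 = -3003.9 kJ/min
Q = ΔH = -3003.9 kJ/min = -50.066 kW
Heat removed = 50.066 kJ/s

Q_out = 50.1 kJ/s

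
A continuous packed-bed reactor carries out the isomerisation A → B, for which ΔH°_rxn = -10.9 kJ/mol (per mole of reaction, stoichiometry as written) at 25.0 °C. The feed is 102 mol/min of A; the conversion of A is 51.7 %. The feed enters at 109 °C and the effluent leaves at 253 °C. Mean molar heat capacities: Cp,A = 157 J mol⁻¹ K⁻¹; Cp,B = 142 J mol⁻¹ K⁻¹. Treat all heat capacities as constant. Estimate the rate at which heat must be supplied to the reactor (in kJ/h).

Q_in = 93100 kJ/h

Extent of reaction ξ = 0.517 × 102 = 52.734 mol/min
Reaction term: ξ·ΔH°_rxn = 52.734 × -10.9 = -574.8 kJ/min
Sensible, feed 109→25 °C: -1345.2 kJ/min
Outlet flows (mol/min): A 49.266, B 52.734
Sensible, products 25→253 °C: 3470.8 kJ/min
Q = ΔH = 1550.9 kJ/min = 25.848 kW
Heat supplied = 93052 kJ/h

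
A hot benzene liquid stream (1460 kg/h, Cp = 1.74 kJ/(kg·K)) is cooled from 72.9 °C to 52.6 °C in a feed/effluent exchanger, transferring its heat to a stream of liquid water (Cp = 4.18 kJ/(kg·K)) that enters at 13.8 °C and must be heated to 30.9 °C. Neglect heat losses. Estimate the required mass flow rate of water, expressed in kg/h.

Heat released by hot stream: Q = 1460 × 1.74 × (72.9 − 52.6) = 51570 kJ/h
Energy balance on cold side (adiabatic exchanger): Q = ṁ_c·Cp_c·(T_c,out − T_c,in)
ṁ_c = 51570 / [4.18 × (30.9 − 13.8)] = 721.48 kg/h

ṁ_c = 721 kg/h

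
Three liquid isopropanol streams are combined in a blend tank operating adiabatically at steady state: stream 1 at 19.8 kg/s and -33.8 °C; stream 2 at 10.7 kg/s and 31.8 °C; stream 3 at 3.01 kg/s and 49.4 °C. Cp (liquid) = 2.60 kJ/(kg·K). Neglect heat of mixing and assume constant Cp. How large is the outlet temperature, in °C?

T_out = -5.38 °C

Energy balance with Q = 0: Σ ṁᵢCp,ᵢ(T_out − Tᵢ) = 0
T_out = Σ ṁᵢCp,ᵢTᵢ / Σ ṁᵢCp,ᵢ
      = -468.74 / 87.126 = -5.3801 °C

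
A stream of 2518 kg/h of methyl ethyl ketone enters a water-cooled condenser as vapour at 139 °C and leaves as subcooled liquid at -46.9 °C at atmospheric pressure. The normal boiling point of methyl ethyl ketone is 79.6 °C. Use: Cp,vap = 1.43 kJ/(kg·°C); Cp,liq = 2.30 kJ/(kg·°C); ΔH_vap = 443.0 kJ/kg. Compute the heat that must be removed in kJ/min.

Q_c = 34400 kJ/min

vapour 139→79.6 °C: -84.942 kJ/kg
condensation at 79.6 °C: -443 kJ/kg
liquid 79.6→-46.9 °C: -290.95 kJ/kg
Δh = -84.942 + -443 + -290.95 = -818.89 kJ/kg
Q = ṁ·Δh = 2518 kg/h × -818.89 kJ/kg = -2.062e+06 kJ/h
|Q| = 572.77 kW = 34366 kJ/min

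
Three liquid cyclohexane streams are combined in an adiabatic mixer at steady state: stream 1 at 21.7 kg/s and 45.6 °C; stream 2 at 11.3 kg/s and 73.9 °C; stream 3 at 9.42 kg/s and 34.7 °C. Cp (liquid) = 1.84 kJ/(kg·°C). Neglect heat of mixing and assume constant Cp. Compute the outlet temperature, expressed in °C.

No heat crosses the boundary, so H_out = H_in.
Σ ṁᵢCp,ᵢTᵢ = 21.7×1.84×45.6 + 11.3×1.84×73.9 + 9.42×1.84×34.7 = 3958.7
Σ ṁᵢCp,ᵢ = 21.7×1.84 + 11.3×1.84 + 9.42×1.84 = 78.053
T_out = 3958.7 / 78.053 = 50.718 °C

T_out = 50.7 °C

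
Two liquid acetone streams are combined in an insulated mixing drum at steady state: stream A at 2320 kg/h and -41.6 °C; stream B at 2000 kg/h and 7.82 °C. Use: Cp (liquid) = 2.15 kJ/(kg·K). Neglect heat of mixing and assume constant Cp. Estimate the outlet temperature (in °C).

T_out = -18.7 °C

Adiabatic, steady state ⇒ Σ ṁᵢCp,ᵢ(T_out − Tᵢ) = 0
T_out = Σ ṁᵢCp,ᵢTᵢ / Σ ṁᵢCp,ᵢ
      = -173870 / 9288 = -18.72 °C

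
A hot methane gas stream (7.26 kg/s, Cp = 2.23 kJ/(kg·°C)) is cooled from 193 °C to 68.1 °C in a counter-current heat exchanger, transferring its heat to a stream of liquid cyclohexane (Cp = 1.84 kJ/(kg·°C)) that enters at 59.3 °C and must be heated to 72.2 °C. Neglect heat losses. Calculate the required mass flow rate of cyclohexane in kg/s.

Heat released by hot stream: Q = 7.26 × 2.23 × (193 − 68.1) = 2022.1 kJ/s
Energy balance on cold side (adiabatic exchanger): Q = ṁ_c·Cp_c·(T_c,out − T_c,in)
ṁ_c = 2022.1 / [1.84 × (72.2 − 59.3)] = 85.192 kg/s

ṁ_c = 85.2 kg/s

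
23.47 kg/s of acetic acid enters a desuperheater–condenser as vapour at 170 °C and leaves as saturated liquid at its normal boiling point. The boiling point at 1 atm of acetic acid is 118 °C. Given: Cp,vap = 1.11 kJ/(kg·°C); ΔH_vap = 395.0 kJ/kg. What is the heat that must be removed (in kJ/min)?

vapour 170→118 °C: -57.72 kJ/kg
condensation at 118 °C: -395 kJ/kg
Δh = -57.72 + -395 = -452.72 kJ/kg
Q = ṁ·Δh = 23.47 kg/s × -452.72 kJ/kg = -10625 kJ/s
|Q| = 10625 kW = 637520 kJ/min

Q_c = 638000 kJ/min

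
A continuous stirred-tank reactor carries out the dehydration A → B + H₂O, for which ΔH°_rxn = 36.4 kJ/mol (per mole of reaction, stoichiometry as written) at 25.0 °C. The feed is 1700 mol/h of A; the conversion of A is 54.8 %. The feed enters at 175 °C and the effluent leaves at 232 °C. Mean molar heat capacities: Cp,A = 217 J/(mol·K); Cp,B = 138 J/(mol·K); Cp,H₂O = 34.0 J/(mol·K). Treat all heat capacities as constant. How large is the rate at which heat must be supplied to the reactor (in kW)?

Extent of reaction ξ = 0.548 × 1700 = 931.6 mol/h
Reaction term: ξ·ΔH°_rxn = 931.6 × 36.4 = 33910 kJ/h
Sensible, feed 175→25 °C: -55335 kJ/h
Outlet flows (mol/h): A 768.4, B 931.6, H₂O 931.6
Sensible, products 25→232 °C: 67684 kJ/h
Q = ΔH = 46260 kJ/h = 12.85 kW
Heat supplied = 12.85 kW

Q_in = 12.8 kW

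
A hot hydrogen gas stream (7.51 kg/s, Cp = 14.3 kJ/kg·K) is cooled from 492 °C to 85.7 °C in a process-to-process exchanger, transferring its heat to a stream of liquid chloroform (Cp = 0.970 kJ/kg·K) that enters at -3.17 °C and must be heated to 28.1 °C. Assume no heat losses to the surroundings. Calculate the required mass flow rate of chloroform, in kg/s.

Heat released by hot stream: Q = 7.51 × 14.3 × (492 − 85.7) = 43634 kJ/s
Energy balance on cold side (adiabatic exchanger): Q = ṁ_c·Cp_c·(T_c,out − T_c,in)
ṁ_c = 43634 / [0.970 × (28.1 − -3.17)] = 1438.5 kg/s

ṁ_c = 1440 kg/s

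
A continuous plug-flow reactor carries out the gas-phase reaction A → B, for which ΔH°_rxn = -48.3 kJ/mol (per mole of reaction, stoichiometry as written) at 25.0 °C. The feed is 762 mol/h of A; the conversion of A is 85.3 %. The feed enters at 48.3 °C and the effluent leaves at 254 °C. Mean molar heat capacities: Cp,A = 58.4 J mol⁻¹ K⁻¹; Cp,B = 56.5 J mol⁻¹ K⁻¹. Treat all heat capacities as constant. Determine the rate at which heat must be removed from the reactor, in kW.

Q_out = 6.26 kW

Extent of reaction ξ = 0.853 × 762 = 649.99 mol/h
Reaction term: ξ·ΔH°_rxn = 649.99 × -48.3 = -31394 kJ/h
Sensible, feed 48.3→25 °C: -1036.9 kJ/h
Outlet flows (mol/h): A 112.01, B 649.99
Sensible, products 25→254 °C: 9907.9 kJ/h
Q = ΔH = -22523 kJ/h = -6.2565 kW
Heat removed = 6.2565 kW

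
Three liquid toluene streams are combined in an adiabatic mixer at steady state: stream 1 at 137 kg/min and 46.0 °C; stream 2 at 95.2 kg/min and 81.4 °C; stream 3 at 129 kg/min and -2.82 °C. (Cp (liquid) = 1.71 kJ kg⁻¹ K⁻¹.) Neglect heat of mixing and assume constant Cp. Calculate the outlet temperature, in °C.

No heat crosses the boundary, so H_out = H_in.
T_out = Σ ṁᵢCp,ᵢTᵢ / Σ ṁᵢCp,ᵢ
      = 23406 / 617.65 = 37.895 °C

T_out = 37.9 °C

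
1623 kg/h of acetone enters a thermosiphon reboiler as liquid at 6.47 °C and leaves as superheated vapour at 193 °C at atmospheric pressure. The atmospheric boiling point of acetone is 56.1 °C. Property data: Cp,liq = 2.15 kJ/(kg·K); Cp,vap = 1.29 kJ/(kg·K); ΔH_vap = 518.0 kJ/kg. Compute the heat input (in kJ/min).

Q = 21700 kJ/min

liquid 6.47→56.1 °C: 106.7 kJ/kg
vaporisation at 56.1 °C: 518 kJ/kg
vapour 56.1→193 °C: 176.6 kJ/kg
Δh = 106.7 + 518 + 176.6 = 801.31 kJ/kg
Q = ṁ·Δh = 1623 kg/h × 801.31 kJ/kg = 1.3005e+06 kJ/h
|Q| = 361.26 kW = 21675 kJ/min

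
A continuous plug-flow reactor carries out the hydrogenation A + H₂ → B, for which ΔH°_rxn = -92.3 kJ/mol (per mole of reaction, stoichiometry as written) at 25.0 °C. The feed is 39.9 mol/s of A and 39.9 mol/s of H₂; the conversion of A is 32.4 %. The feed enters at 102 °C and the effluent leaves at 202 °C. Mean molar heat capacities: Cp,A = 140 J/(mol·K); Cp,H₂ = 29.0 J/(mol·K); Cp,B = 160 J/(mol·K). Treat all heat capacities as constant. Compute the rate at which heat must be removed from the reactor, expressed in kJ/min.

Q_out = 32400 kJ/min

Extent of reaction ξ = 0.324 × 39.9 = 12.928 mol/s
Reaction term: ξ·ΔH°_rxn = 12.928 × -92.3 = -1193.2 kJ/s
Sensible, feed 102→25 °C: -519.22 kJ/s
Outlet flows (mol/s): A 26.972, H₂ 26.972, B 12.928
Sensible, products 25→202 °C: 1172.9 kJ/s
Q = ΔH = -539.5 kJ/s = -539.5 kW
Heat removed = 32370 kJ/min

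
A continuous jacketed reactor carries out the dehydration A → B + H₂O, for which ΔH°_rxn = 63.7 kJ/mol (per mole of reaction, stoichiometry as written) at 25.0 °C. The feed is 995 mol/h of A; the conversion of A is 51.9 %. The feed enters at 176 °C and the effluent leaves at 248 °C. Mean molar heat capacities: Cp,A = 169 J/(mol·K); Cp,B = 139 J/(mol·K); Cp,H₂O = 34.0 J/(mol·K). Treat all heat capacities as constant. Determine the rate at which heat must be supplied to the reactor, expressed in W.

Q_in = 12600 W

Extent of reaction ξ = 0.519 × 995 = 516.4 mol/h
Reaction term: ξ·ΔH°_rxn = 516.4 × 63.7 = 32895 kJ/h
Sensible, feed 176→25 °C: -25391 kJ/h
Outlet flows (mol/h): A 478.6, B 516.4, H₂O 516.4
Sensible, products 25→248 °C: 37959 kJ/h
Q = ΔH = 45463 kJ/h = 12.629 kW
Heat supplied = 12629 W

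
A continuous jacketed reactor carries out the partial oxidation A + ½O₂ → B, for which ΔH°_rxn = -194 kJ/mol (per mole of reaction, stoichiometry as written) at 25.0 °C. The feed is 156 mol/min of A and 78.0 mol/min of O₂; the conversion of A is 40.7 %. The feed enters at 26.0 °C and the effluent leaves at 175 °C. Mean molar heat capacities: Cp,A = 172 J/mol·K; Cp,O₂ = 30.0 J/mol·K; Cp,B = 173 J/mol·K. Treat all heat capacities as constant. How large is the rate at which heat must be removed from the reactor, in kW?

Q_out = 135 kW

Extent of reaction ξ = 0.407 × 156 = 63.492 mol/min
Reaction term: ξ·ΔH°_rxn = 63.492 × -194 = -12317 kJ/min
Sensible, feed 26.0→25 °C: -29.172 kJ/min
Outlet flows (mol/min): A 92.508, O₂ 46.254, B 63.492
Sensible, products 25→175 °C: 4242.5 kJ/min
Q = ΔH = -8104.2 kJ/min = -135.07 kW
Heat removed = 135.07 kW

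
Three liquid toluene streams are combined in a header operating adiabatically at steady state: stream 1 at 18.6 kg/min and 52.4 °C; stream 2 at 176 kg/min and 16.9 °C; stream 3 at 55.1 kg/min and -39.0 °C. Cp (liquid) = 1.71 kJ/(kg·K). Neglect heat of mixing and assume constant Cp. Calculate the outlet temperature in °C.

No heat crosses the boundary, so H_out = H_in.
T_out = Σ ṁᵢCp,ᵢTᵢ / Σ ṁᵢCp,ᵢ
      = 3078.2 / 426.99 = 7.2092 °C

T_out = 7.21 °C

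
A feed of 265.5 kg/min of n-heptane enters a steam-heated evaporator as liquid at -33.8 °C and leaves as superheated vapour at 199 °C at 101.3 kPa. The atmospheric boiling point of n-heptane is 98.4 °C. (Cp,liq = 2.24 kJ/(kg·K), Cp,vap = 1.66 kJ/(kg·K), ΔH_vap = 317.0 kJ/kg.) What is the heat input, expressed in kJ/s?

Q = 3450 kJ/s

liquid -33.8→98.4 °C: 296.13 kJ/kg
vaporisation at 98.4 °C: 317 kJ/kg
vapour 98.4→199 °C: 167 kJ/kg
Δh = 296.13 + 317 + 167 = 780.12 kJ/kg
Q = ṁ·Δh = 265.5 kg/min × 780.12 kJ/kg = 207120 kJ/min
|Q| = 3452 kW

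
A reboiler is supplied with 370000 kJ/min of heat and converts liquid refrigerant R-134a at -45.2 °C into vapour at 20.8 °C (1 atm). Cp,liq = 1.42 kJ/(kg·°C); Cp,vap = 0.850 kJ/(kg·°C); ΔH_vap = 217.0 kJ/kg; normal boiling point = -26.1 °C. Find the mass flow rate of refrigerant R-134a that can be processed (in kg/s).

Δh = 1.42×(-26.1−-45.2) + 217.0 + 0.850×(20.8−-26.1) = 283.99 kJ/kg
Q = 370000 kJ/min = 6166.7 kJ/s = 6166.7 kJ/s
ṁ = Q/Δh = 6166.7 / 283.99 = 21.715 kg/s

ṁ = 21.7 kg/s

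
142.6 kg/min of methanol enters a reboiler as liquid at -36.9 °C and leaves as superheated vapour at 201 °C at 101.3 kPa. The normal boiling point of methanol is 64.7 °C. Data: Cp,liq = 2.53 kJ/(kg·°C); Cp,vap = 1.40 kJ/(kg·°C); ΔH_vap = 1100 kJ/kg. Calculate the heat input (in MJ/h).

liquid -36.9→64.7 °C: 257.05 kJ/kg
vaporisation at 64.7 °C: 1100 kJ/kg
vapour 64.7→201 °C: 190.82 kJ/kg
Δh = 257.05 + 1100 + 190.82 = 1547.9 kJ/kg
Q = ṁ·Δh = 142.6 kg/min × 1547.9 kJ/kg = 220730 kJ/min
|Q| = 3678.8 kW = 13244 MJ/h

Q = 13200 MJ/h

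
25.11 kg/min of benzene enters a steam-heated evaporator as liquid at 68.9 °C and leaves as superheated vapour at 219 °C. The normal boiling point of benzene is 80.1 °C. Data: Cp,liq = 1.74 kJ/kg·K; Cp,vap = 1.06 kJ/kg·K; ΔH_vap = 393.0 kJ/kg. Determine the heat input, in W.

Q = 234000 W

liquid 68.9→80.1 °C: 19.488 kJ/kg
vaporisation at 80.1 °C: 393 kJ/kg
vapour 80.1→219 °C: 147.23 kJ/kg
Δh = 19.488 + 393 + 147.23 = 559.72 kJ/kg
Q = ṁ·Δh = 25.11 kg/min × 559.72 kJ/kg = 14055 kJ/min
|Q| = 234.24 kW = 234240 W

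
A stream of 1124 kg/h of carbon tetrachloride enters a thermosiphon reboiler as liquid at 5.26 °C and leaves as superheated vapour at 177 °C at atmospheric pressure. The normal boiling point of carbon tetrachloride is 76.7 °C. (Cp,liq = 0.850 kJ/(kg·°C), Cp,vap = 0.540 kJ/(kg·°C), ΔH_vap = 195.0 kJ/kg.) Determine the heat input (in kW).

liquid 5.26→76.7 °C: 60.724 kJ/kg
vaporisation at 76.7 °C: 195 kJ/kg
vapour 76.7→177 °C: 54.162 kJ/kg
Δh = 60.724 + 195 + 54.162 = 309.89 kJ/kg
Q = ṁ·Δh = 1124 kg/h × 309.89 kJ/kg = 348310 kJ/h
|Q| = 96.753 kW

Q = 96.8 kW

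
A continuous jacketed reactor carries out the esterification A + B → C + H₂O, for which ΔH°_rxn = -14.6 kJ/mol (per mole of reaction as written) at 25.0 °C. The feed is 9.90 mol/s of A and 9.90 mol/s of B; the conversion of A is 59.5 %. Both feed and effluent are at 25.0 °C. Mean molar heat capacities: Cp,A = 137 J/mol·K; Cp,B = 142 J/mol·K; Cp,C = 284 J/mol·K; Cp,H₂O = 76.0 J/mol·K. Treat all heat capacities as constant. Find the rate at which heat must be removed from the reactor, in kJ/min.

Extent of reaction ξ = 0.595 × 9.90 = 5.8905 mol/s
Reaction term: ξ·ΔH°_rxn = 5.8905 × -14.6 = -86.001 kJ/s
Q = ΔH = -86.001 kJ/s = -86.001 kW
Heat removed = 5160.1 kJ/min

Q_out = 5160 kJ/min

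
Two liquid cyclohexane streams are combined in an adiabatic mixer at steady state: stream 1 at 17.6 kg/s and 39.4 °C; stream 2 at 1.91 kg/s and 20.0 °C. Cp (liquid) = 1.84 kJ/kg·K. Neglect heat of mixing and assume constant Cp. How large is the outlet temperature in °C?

T_out = 37.5 °C

Adiabatic, steady state ⇒ Σ ṁᵢCp,ᵢ(T_out − Tᵢ) = 0
T_out = Σ ṁᵢCp,ᵢTᵢ / Σ ṁᵢCp,ᵢ
      = 1346.2 / 35.898 = 37.501 °C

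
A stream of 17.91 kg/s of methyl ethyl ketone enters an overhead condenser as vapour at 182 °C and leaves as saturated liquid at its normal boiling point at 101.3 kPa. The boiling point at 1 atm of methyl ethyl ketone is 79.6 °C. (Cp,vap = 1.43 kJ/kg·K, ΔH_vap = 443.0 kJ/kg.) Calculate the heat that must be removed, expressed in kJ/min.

Q_c = 633000 kJ/min

vapour 182→79.6 °C: -146.43 kJ/kg
condensation at 79.6 °C: -443 kJ/kg
Δh = -146.43 + -443 = -589.43 kJ/kg
Q = ṁ·Δh = 17.91 kg/s × -589.43 kJ/kg = -10557 kJ/s
|Q| = 10557 kW = 633400 kJ/min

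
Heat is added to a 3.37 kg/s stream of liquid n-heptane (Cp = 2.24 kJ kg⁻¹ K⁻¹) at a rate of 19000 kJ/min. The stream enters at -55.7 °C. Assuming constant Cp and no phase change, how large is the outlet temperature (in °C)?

Q = 19000 kJ/min = 316.67 kJ/s
ΔT = Q/(ṁ·Cp) = 316.67/(3.37×2.24) = 41.949 K
T_out = -55.7 + 41.949 = -13.751 °C

T_out = -13.8 °C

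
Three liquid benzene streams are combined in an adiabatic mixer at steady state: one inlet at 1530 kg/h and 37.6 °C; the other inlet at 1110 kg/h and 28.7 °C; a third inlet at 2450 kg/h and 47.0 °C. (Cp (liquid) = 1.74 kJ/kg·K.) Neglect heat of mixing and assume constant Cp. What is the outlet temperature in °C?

Energy balance with Q = 0: Σ ṁᵢCp,ᵢ(T_out − Tᵢ) = 0
Σ ṁᵢCp,ᵢTᵢ = 1530×1.74×37.6 + 1110×1.74×28.7 + 2450×1.74×47.0 = 355890
Σ ṁᵢCp,ᵢ = 1530×1.74 + 1110×1.74 + 2450×1.74 = 8856.6
T_out = 355890 / 8856.6 = 40.184 °C

T_out = 40.2 °C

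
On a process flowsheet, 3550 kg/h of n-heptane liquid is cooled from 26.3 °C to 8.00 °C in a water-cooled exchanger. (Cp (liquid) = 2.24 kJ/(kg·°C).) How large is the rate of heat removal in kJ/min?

Q = ṁ·Cp·ΔT = 3550 × 2.24 × (8.00 − 26.3) = -145520 kJ/h
Converting: 145520 / 3600 s = 40.423 kW
Cooling duty = 2425.4 kJ/min

Q_c = 2430 kJ/min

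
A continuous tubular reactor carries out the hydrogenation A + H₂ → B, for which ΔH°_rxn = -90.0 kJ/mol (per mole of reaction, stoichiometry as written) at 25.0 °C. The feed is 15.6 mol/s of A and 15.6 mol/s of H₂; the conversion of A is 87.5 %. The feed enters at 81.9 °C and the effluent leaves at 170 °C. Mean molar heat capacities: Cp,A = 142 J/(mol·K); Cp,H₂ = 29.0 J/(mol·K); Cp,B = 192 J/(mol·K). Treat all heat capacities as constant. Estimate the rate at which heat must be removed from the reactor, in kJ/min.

Extent of reaction ξ = 0.875 × 15.6 = 13.65 mol/s
Reaction term: ξ·ΔH°_rxn = 13.65 × -90.0 = -1228.5 kJ/s
Sensible, feed 81.9→25 °C: -151.79 kJ/s
Outlet flows (mol/s): A 1.95, H₂ 1.95, B 13.65
Sensible, products 25→170 °C: 428.37 kJ/s
Q = ΔH = -951.92 kJ/s = -951.92 kW
Heat removed = 57115 kJ/min

Q_out = 57100 kJ/min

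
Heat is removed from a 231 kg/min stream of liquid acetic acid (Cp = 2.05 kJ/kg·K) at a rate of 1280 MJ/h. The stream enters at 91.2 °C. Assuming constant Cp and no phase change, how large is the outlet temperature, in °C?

T_out = 46.2 °C

Q = 1280 MJ/h = 21333 kJ/min
ΔT = Q/(ṁ·Cp) = 21333/(231×2.05) = 45.05 K
T_out = 91.2 − 45.05 = 46.15 °C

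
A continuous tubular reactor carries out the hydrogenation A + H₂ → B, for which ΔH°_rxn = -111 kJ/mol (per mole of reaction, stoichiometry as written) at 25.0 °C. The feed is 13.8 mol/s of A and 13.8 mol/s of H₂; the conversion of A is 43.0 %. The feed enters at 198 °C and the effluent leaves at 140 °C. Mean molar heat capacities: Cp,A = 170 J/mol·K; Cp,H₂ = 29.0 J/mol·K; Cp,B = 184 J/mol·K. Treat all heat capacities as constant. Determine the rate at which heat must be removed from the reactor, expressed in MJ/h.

Extent of reaction ξ = 0.430 × 13.8 = 5.934 mol/s
Reaction term: ξ·ΔH°_rxn = 5.934 × -111 = -658.67 kJ/s
Sensible, feed 198→25 °C: -475.09 kJ/s
Outlet flows (mol/s): A 7.866, H₂ 7.866, B 5.934
Sensible, products 25→140 °C: 305.58 kJ/s
Q = ΔH = -828.19 kJ/s = -828.19 kW
Heat removed = 2981.5 MJ/h

Q_out = 2980 MJ/h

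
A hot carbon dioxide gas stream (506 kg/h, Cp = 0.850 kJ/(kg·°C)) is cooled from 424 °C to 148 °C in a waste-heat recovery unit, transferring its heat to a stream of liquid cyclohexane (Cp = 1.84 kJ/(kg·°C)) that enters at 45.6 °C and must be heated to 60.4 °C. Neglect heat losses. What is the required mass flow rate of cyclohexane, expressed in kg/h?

ṁ_c = 4360 kg/h

Heat released by hot stream: Q = 506 × 0.850 × (424 − 148) = 118710 kJ/h
Energy balance on cold side (adiabatic exchanger): Q = ṁ_c·Cp_c·(T_c,out − T_c,in)
ṁ_c = 118710 / [1.84 × (60.4 − 45.6)] = 4359.1 kg/h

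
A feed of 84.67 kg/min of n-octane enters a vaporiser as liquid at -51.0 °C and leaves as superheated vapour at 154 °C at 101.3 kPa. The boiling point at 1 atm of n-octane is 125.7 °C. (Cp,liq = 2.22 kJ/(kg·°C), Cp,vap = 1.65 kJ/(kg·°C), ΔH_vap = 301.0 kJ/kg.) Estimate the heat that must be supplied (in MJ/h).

liquid -51.0→125.7 °C: 392.27 kJ/kg
vaporisation at 125.7 °C: 301 kJ/kg
vapour 125.7→154 °C: 46.695 kJ/kg
Δh = 392.27 + 301 + 46.695 = 739.97 kJ/kg
Q = ṁ·Δh = 84.67 kg/min × 739.97 kJ/kg = 62653 kJ/min
|Q| = 1044.2 kW = 3759.2 MJ/h

Q = 3760 MJ/h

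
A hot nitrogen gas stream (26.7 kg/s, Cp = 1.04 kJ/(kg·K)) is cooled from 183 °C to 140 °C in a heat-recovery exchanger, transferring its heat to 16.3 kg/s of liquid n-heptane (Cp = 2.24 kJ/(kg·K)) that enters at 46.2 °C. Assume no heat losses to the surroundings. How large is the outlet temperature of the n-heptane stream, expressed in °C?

T_c,out = 78.9 °C

Heat released by hot stream: Q = 26.7 × 1.04 × (183 − 140) = 1194 kJ/s
Energy balance on cold side (adiabatic exchanger): Q = ṁ_c·Cp_c·(T_c,out − T_c,in)
T_c,out = 46.2 + 1194/(16.3 × 2.24) = 78.902 °C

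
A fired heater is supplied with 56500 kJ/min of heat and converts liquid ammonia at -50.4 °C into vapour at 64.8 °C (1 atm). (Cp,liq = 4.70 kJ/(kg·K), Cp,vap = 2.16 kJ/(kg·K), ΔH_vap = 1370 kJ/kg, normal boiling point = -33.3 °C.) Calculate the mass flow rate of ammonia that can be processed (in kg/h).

ṁ = 2040 kg/h

Δh = 4.70×(-33.3−-50.4) + 1370 + 2.16×(64.8−-33.3) = 1662.3 kJ/kg
Q = 56500 kJ/min = 941.67 kJ/s = 3.39e+06 kJ/h
ṁ = Q/Δh = 3.39e+06 / 1662.3 = 2039.4 kg/h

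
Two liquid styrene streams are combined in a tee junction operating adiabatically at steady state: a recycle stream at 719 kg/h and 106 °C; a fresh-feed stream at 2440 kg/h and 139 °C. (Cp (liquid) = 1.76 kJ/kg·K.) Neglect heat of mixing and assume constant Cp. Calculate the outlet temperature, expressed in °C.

T_out = 131 °C

Energy balance with Q = 0: Σ ṁᵢCp,ᵢ(T_out − Tᵢ) = 0
Σ ṁᵢCp,ᵢTᵢ = 719×1.76×106 + 2440×1.76×139 = 731060
Σ ṁᵢCp,ᵢ = 719×1.76 + 2440×1.76 = 5559.8
T_out = 731060 / 5559.8 = 131.49 °C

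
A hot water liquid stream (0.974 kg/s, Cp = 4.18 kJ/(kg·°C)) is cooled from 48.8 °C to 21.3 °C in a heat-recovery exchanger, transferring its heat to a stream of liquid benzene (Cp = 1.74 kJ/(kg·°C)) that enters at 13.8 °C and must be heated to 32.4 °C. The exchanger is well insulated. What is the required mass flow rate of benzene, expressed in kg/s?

ṁ_c = 3.46 kg/s

Heat released by hot stream: Q = 0.974 × 4.18 × (48.8 − 21.3) = 111.96 kJ/s
Energy balance on cold side (adiabatic exchanger): Q = ṁ_c·Cp_c·(T_c,out − T_c,in)
ṁ_c = 111.96 / [1.74 × (32.4 − 13.8)] = 3.4594 kg/s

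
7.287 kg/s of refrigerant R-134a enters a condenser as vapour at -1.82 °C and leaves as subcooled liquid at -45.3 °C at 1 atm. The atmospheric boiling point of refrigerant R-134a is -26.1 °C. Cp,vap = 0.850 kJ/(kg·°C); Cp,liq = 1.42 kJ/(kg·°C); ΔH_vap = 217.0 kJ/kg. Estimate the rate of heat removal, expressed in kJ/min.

Q_c = 116000 kJ/min

vapour -1.82→-26.1 °C: -20.638 kJ/kg
condensation at -26.1 °C: -217 kJ/kg
liquid -26.1→-45.3 °C: -27.264 kJ/kg
Δh = -20.638 + -217 + -27.264 = -264.9 kJ/kg
Q = ṁ·Δh = 7.287 kg/s × -264.9 kJ/kg = -1930.3 kJ/s
|Q| = 1930.3 kW = 115820 kJ/min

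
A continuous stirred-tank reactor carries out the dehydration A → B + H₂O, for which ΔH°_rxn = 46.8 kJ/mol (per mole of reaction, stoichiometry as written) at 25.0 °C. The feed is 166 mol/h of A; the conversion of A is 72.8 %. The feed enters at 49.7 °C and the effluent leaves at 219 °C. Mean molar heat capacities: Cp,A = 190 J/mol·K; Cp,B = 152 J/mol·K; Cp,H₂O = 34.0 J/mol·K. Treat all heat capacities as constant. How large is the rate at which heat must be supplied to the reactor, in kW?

Extent of reaction ξ = 0.728 × 166 = 120.85 mol/h
Reaction term: ξ·ΔH°_rxn = 120.85 × 46.8 = 5655.7 kJ/h
Sensible, feed 49.7→25 °C: -779.04 kJ/h
Outlet flows (mol/h): A 45.152, B 120.85, H₂O 120.85
Sensible, products 25→219 °C: 6025 kJ/h
Q = ΔH = 10902 kJ/h = 3.0282 kW
Heat supplied = 3.0282 kW

Q_in = 3.03 kW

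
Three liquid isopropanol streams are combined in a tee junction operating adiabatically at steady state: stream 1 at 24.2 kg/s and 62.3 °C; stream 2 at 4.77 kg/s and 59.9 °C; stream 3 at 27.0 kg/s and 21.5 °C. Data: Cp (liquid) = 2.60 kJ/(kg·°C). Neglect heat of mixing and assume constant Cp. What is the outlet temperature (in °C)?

T_out = 42.4 °C

Energy balance with Q = 0: Σ ṁᵢCp,ᵢ(T_out − Tᵢ) = 0
Σ ṁᵢCp,ᵢTᵢ = 24.2×2.60×62.3 + 4.77×2.60×59.9 + 27.0×2.60×21.5 = 6172.1
Σ ṁᵢCp,ᵢ = 24.2×2.60 + 4.77×2.60 + 27.0×2.60 = 145.52
T_out = 6172.1 / 145.52 = 42.413 °C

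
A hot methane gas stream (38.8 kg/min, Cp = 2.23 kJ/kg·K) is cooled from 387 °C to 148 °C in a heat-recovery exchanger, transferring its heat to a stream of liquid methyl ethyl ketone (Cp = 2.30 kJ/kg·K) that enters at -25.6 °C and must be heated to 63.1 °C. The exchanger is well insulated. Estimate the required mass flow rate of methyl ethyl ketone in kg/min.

ṁ_c = 101 kg/min

Heat released by hot stream: Q = 38.8 × 2.23 × (387 − 148) = 20679 kJ/min
Energy balance on cold side (adiabatic exchanger): Q = ṁ_c·Cp_c·(T_c,out − T_c,in)
ṁ_c = 20679 / [2.30 × (63.1 − -25.6)] = 101.36 kg/min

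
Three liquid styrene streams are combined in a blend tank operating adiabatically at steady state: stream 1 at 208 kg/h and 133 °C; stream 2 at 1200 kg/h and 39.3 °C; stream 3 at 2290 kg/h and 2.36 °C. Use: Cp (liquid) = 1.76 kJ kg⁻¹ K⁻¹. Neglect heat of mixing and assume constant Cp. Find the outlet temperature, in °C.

Energy balance with Q = 0: Σ ṁᵢCp,ᵢ(T_out − Tᵢ) = 0
Σ ṁᵢCp,ᵢTᵢ = 208×1.76×133 + 1200×1.76×39.3 + 2290×1.76×2.36 = 141200
Σ ṁᵢCp,ᵢ = 208×1.76 + 1200×1.76 + 2290×1.76 = 6508.5
T_out = 141200 / 6508.5 = 21.695 °C

T_out = 21.7 °C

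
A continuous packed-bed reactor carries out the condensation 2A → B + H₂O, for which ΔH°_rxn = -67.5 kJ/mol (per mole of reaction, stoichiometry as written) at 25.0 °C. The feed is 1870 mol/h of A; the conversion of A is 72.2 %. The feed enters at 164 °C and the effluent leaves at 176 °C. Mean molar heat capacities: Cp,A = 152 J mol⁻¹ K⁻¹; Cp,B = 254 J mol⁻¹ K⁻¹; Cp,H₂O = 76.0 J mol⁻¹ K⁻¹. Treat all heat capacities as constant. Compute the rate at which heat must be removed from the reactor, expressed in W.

Extent of reaction ξ = 0.722 × 1870 / 2 = 675.07 mol/h
Reaction term: ξ·ΔH°_rxn = 675.07 × -67.5 = -45567 kJ/h
Sensible, feed 164→25 °C: -39509 kJ/h
Outlet flows (mol/h): A 519.86, B 675.07, H₂O 675.07
Sensible, products 25→176 °C: 45571 kJ/h
Q = ΔH = -39506 kJ/h = -10.974 kW
Heat removed = 10974 W

Q_out = 11000 W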